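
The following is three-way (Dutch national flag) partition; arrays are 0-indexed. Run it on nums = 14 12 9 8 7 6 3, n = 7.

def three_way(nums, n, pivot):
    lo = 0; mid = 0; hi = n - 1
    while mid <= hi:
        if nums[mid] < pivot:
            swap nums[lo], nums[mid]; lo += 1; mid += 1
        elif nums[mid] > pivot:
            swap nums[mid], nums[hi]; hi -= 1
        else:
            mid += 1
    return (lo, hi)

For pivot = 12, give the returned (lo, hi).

pivot = 12; lo=0, mid=0, hi=6
nums[mid]=14>12: swap nums[0],nums[6]; hi=5 → 3 12 9 8 7 6 14
nums[mid]=3<12: swap nums[0],nums[0]; lo=1,mid=1 → 3 12 9 8 7 6 14
nums[mid]=12=12: mid=2
nums[mid]=9<12: swap nums[1],nums[2]; lo=2,mid=3 → 3 9 12 8 7 6 14
nums[mid]=8<12: swap nums[2],nums[3]; lo=3,mid=4 → 3 9 8 12 7 6 14
nums[mid]=7<12: swap nums[3],nums[4]; lo=4,mid=5 → 3 9 8 7 12 6 14
nums[mid]=6<12: swap nums[4],nums[5]; lo=5,mid=6 → 3 9 8 7 6 12 14
end: lo=5, hi=5; nums = 3 9 8 7 6 12 14

(5, 5)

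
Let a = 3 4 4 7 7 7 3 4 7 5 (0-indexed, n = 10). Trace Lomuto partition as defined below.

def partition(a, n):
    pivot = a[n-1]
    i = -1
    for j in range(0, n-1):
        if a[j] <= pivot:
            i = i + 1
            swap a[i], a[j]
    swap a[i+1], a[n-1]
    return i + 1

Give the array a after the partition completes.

3 4 4 3 4 5 7 7 7 7

pivot = a[9] = 5; i = -1
j=0: a[0]=3 ≤ 5 → i=0, swap a[0],a[0] (no change) → 3 4 4 7 7 7 3 4 7 5
j=1: a[1]=4 ≤ 5 → i=1, swap a[1],a[1] (no change) → 3 4 4 7 7 7 3 4 7 5
j=2: a[2]=4 ≤ 5 → i=2, swap a[2],a[2] (no change) → 3 4 4 7 7 7 3 4 7 5
j=3: a[3]=7 > 5 → no swap
j=4: a[4]=7 > 5 → no swap
j=5: a[5]=7 > 5 → no swap
j=6: a[6]=3 ≤ 5 → i=3, swap a[3],a[6] → 3 4 4 3 7 7 7 4 7 5
j=7: a[7]=4 ≤ 5 → i=4, swap a[4],a[7] → 3 4 4 3 4 7 7 7 7 5
j=8: a[8]=7 > 5 → no swap
final swap a[5],a[9] → 3 4 4 3 4 5 7 7 7 7; return 5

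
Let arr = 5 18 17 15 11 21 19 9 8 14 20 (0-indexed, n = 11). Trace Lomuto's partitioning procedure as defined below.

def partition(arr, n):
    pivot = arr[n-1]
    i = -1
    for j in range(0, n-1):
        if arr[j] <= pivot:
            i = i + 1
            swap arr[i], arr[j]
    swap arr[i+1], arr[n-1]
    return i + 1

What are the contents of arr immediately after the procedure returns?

pivot = arr[10] = 20; i = -1
j=0: arr[0]=5 ≤ 20 → i=0, swap arr[0],arr[0] (no change) → 5 18 17 15 11 21 19 9 8 14 20
j=1: arr[1]=18 ≤ 20 → i=1, swap arr[1],arr[1] (no change) → 5 18 17 15 11 21 19 9 8 14 20
j=2: arr[2]=17 ≤ 20 → i=2, swap arr[2],arr[2] (no change) → 5 18 17 15 11 21 19 9 8 14 20
j=3: arr[3]=15 ≤ 20 → i=3, swap arr[3],arr[3] (no change) → 5 18 17 15 11 21 19 9 8 14 20
j=4: arr[4]=11 ≤ 20 → i=4, swap arr[4],arr[4] (no change) → 5 18 17 15 11 21 19 9 8 14 20
j=5: arr[5]=21 > 20 → no swap
j=6: arr[6]=19 ≤ 20 → i=5, swap arr[5],arr[6] → 5 18 17 15 11 19 21 9 8 14 20
j=7: arr[7]=9 ≤ 20 → i=6, swap arr[6],arr[7] → 5 18 17 15 11 19 9 21 8 14 20
j=8: arr[8]=8 ≤ 20 → i=7, swap arr[7],arr[8] → 5 18 17 15 11 19 9 8 21 14 20
j=9: arr[9]=14 ≤ 20 → i=8, swap arr[8],arr[9] → 5 18 17 15 11 19 9 8 14 21 20
final swap arr[9],arr[10] → 5 18 17 15 11 19 9 8 14 20 21; return 9

5 18 17 15 11 19 9 8 14 20 21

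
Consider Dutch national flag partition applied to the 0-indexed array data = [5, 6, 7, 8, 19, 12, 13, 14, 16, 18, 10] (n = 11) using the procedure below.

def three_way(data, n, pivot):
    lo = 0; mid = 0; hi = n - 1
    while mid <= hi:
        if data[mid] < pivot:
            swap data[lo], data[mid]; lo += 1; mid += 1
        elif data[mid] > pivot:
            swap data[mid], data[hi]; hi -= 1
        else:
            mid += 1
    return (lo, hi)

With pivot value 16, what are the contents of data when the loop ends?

lo=0 mid=0 hi=10
5<16: swap(0,0), lo=1 mid=1 ⇒ [5, 6, 7, 8, 19, 12, 13, 14, 16, 18, 10]
6<16: swap(1,1), lo=2 mid=2 ⇒ [5, 6, 7, 8, 19, 12, 13, 14, 16, 18, 10]
7<16: swap(2,2), lo=3 mid=3 ⇒ [5, 6, 7, 8, 19, 12, 13, 14, 16, 18, 10]
8<16: swap(3,3), lo=4 mid=4 ⇒ [5, 6, 7, 8, 19, 12, 13, 14, 16, 18, 10]
19>16: swap(4,10), hi=9 ⇒ [5, 6, 7, 8, 10, 12, 13, 14, 16, 18, 19]
10<16: swap(4,4), lo=5 mid=5 ⇒ [5, 6, 7, 8, 10, 12, 13, 14, 16, 18, 19]
12<16: swap(5,5), lo=6 mid=6 ⇒ [5, 6, 7, 8, 10, 12, 13, 14, 16, 18, 19]
13<16: swap(6,6), lo=7 mid=7 ⇒ [5, 6, 7, 8, 10, 12, 13, 14, 16, 18, 19]
14<16: swap(7,7), lo=8 mid=8 ⇒ [5, 6, 7, 8, 10, 12, 13, 14, 16, 18, 19]
16=16: mid=9
18>16: swap(9,9), hi=8 ⇒ [5, 6, 7, 8, 10, 12, 13, 14, 16, 18, 19]
done. lo=8 hi=8; data=[5, 6, 7, 8, 10, 12, 13, 14, 16, 18, 19]

[5, 6, 7, 8, 10, 12, 13, 14, 16, 18, 19]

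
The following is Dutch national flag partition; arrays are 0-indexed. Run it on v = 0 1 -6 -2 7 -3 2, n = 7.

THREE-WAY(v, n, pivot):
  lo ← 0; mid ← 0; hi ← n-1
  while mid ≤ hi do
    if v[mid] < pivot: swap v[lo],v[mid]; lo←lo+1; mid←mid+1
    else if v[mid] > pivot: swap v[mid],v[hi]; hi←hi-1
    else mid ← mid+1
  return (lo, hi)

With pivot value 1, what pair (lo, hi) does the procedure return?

pivot = 1; lo=0, mid=0, hi=6
v[mid]=0<1: swap v[0],v[0]; lo=1,mid=1 → 0 1 -6 -2 7 -3 2
v[mid]=1=1: mid=2
v[mid]=-6<1: swap v[1],v[2]; lo=2,mid=3 → 0 -6 1 -2 7 -3 2
v[mid]=-2<1: swap v[2],v[3]; lo=3,mid=4 → 0 -6 -2 1 7 -3 2
v[mid]=7>1: swap v[4],v[6]; hi=5 → 0 -6 -2 1 2 -3 7
v[mid]=2>1: swap v[4],v[5]; hi=4 → 0 -6 -2 1 -3 2 7
v[mid]=-3<1: swap v[3],v[4]; lo=4,mid=5 → 0 -6 -2 -3 1 2 7
end: lo=4, hi=4; v = 0 -6 -2 -3 1 2 7

(4, 4)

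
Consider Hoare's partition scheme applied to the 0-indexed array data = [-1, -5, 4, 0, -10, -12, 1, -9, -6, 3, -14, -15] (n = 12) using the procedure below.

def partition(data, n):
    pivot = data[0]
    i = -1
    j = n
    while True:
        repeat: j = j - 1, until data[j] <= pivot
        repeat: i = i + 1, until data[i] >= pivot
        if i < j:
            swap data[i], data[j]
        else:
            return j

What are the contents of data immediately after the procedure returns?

[-15, -5, -14, -6, -10, -12, -9, 1, 0, 3, 4, -1]

pivot = data[0] = -1; i = -1, j = 12
j→11 (data[11]=-15≤-1), i→0 (data[0]=-1≥-1); i<j, swap → [-15, -5, 4, 0, -10, -12, 1, -9, -6, 3, -14, -1]
j→10 (data[10]=-14≤-1), i→2 (data[2]=4≥-1); i<j, swap → [-15, -5, -14, 0, -10, -12, 1, -9, -6, 3, 4, -1]
j→8 (data[8]=-6≤-1), i→3 (data[3]=0≥-1); i<j, swap → [-15, -5, -14, -6, -10, -12, 1, -9, 0, 3, 4, -1]
j→7 (data[7]=-9≤-1), i→6 (data[6]=1≥-1); i<j, swap → [-15, -5, -14, -6, -10, -12, -9, 1, 0, 3, 4, -1]
j→6, i→7; i≥j, return j=6. data = [-15, -5, -14, -6, -10, -12, -9, 1, 0, 3, 4, -1]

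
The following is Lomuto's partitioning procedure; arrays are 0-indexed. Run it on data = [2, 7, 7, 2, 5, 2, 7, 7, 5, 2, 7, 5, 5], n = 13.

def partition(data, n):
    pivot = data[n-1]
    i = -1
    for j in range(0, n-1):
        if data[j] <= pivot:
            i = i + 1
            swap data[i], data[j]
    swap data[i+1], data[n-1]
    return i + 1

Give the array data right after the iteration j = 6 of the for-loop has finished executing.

pivot=5, i=-1
j=0: 2≤5, i=0, swap(0,0) ⇒ [2, 7, 7, 2, 5, 2, 7, 7, 5, 2, 7, 5, 5]
j=1: 7>5, skip
j=2: 7>5, skip
j=3: 2≤5, i=1, swap(1,3) ⇒ [2, 2, 7, 7, 5, 2, 7, 7, 5, 2, 7, 5, 5]
j=4: 5≤5, i=2, swap(2,4) ⇒ [2, 2, 5, 7, 7, 2, 7, 7, 5, 2, 7, 5, 5]
j=5: 2≤5, i=3, swap(3,5) ⇒ [2, 2, 5, 2, 7, 7, 7, 7, 5, 2, 7, 5, 5]
j=6: 7>5, skip
(after j=6) data = [2, 2, 5, 2, 7, 7, 7, 7, 5, 2, 7, 5, 5]

[2, 2, 5, 2, 7, 7, 7, 7, 5, 2, 7, 5, 5]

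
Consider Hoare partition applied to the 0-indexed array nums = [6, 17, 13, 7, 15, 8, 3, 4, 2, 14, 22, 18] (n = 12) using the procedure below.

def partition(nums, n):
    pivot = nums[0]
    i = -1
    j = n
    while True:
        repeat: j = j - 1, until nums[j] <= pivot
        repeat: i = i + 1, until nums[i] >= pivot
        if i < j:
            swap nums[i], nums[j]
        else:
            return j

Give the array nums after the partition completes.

[2, 4, 3, 7, 15, 8, 13, 17, 6, 14, 22, 18]

pivot=6
j stops at 8 (2), i stops at 0 (6); swap ⇒ [2, 17, 13, 7, 15, 8, 3, 4, 6, 14, 22, 18]
j stops at 7 (4), i stops at 1 (17); swap ⇒ [2, 4, 13, 7, 15, 8, 3, 17, 6, 14, 22, 18]
j stops at 6 (3), i stops at 2 (13); swap ⇒ [2, 4, 3, 7, 15, 8, 13, 17, 6, 14, 22, 18]
j stops at 2, i stops at 3; i≥j ⇒ return 2. nums=[2, 4, 3, 7, 15, 8, 13, 17, 6, 14, 22, 18]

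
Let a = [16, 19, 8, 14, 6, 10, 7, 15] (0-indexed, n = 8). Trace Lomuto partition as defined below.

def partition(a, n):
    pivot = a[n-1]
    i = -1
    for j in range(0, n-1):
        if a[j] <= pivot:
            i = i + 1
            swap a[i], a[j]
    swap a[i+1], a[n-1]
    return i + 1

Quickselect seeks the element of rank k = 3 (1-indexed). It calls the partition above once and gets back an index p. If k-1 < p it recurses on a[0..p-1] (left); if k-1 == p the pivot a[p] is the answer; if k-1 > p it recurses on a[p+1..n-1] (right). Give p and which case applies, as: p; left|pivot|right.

pivot = a[7] = 15; i = -1
j=0: a[0]=16 > 15 → no swap
j=1: a[1]=19 > 15 → no swap
j=2: a[2]=8 ≤ 15 → i=0, swap a[0],a[2] → [8, 19, 16, 14, 6, 10, 7, 15]
j=3: a[3]=14 ≤ 15 → i=1, swap a[1],a[3] → [8, 14, 16, 19, 6, 10, 7, 15]
j=4: a[4]=6 ≤ 15 → i=2, swap a[2],a[4] → [8, 14, 6, 19, 16, 10, 7, 15]
j=5: a[5]=10 ≤ 15 → i=3, swap a[3],a[5] → [8, 14, 6, 10, 16, 19, 7, 15]
j=6: a[6]=7 ≤ 15 → i=4, swap a[4],a[6] → [8, 14, 6, 10, 7, 19, 16, 15]
final swap a[5],a[7] → [8, 14, 6, 10, 7, 15, 16, 19]; return 5
p = 5; k-1 = 2 < 5 ⇒ left

5; left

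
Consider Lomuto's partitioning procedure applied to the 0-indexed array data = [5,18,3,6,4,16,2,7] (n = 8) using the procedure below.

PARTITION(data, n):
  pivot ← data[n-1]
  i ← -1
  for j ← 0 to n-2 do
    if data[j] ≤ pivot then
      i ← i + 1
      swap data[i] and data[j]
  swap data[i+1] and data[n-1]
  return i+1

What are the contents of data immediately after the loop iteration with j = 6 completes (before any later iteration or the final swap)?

pivot=7, i=-1
j=0: 5≤7, i=0, swap(0,0) ⇒ [5,18,3,6,4,16,2,7]
j=1: 18>7, skip
j=2: 3≤7, i=1, swap(1,2) ⇒ [5,3,18,6,4,16,2,7]
j=3: 6≤7, i=2, swap(2,3) ⇒ [5,3,6,18,4,16,2,7]
j=4: 4≤7, i=3, swap(3,4) ⇒ [5,3,6,4,18,16,2,7]
j=5: 16>7, skip
j=6: 2≤7, i=4, swap(4,6) ⇒ [5,3,6,4,2,16,18,7]
(after j=6) data = [5,3,6,4,2,16,18,7]

[5,3,6,4,2,16,18,7]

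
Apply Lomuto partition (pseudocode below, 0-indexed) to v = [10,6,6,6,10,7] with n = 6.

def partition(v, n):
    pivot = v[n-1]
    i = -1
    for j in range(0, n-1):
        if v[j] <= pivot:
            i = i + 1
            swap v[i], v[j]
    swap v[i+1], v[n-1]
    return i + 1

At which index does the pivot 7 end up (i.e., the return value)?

3

pivot=7, i=-1
j=0: 10>7, skip
j=1: 6≤7, i=0, swap(0,1) ⇒ [6,10,6,6,10,7]
j=2: 6≤7, i=1, swap(1,2) ⇒ [6,6,10,6,10,7]
j=3: 6≤7, i=2, swap(2,3) ⇒ [6,6,6,10,10,7]
j=4: 10>7, skip
swap(3,5) ⇒ [6,6,6,7,10,10]; return 3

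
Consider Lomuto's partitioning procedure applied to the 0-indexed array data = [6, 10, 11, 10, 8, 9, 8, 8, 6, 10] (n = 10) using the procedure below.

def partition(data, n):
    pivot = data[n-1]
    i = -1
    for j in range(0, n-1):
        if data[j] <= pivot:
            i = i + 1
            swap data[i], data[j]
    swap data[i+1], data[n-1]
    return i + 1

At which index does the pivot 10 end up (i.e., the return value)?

8

pivot = data[9] = 10; i = -1
j=0: data[0]=6 ≤ 10 → i=0, swap data[0],data[0] (no change) → [6, 10, 11, 10, 8, 9, 8, 8, 6, 10]
j=1: data[1]=10 ≤ 10 → i=1, swap data[1],data[1] (no change) → [6, 10, 11, 10, 8, 9, 8, 8, 6, 10]
j=2: data[2]=11 > 10 → no swap
j=3: data[3]=10 ≤ 10 → i=2, swap data[2],data[3] → [6, 10, 10, 11, 8, 9, 8, 8, 6, 10]
j=4: data[4]=8 ≤ 10 → i=3, swap data[3],data[4] → [6, 10, 10, 8, 11, 9, 8, 8, 6, 10]
j=5: data[5]=9 ≤ 10 → i=4, swap data[4],data[5] → [6, 10, 10, 8, 9, 11, 8, 8, 6, 10]
j=6: data[6]=8 ≤ 10 → i=5, swap data[5],data[6] → [6, 10, 10, 8, 9, 8, 11, 8, 6, 10]
j=7: data[7]=8 ≤ 10 → i=6, swap data[6],data[7] → [6, 10, 10, 8, 9, 8, 8, 11, 6, 10]
j=8: data[8]=6 ≤ 10 → i=7, swap data[7],data[8] → [6, 10, 10, 8, 9, 8, 8, 6, 11, 10]
final swap data[8],data[9] → [6, 10, 10, 8, 9, 8, 8, 6, 10, 11]; return 8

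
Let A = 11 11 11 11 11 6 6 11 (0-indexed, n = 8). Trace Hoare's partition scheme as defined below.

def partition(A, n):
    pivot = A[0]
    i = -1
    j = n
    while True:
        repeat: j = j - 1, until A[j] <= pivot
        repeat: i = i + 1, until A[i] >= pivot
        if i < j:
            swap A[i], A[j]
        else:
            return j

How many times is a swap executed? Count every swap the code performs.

4

pivot = A[0] = 11; i = -1, j = 8
j→7 (A[7]=11≤11), i→0 (A[0]=11≥11); i<j, swap → 11 11 11 11 11 6 6 11
j→6 (A[6]=6≤11), i→1 (A[1]=11≥11); i<j, swap → 11 6 11 11 11 6 11 11
j→5 (A[5]=6≤11), i→2 (A[2]=11≥11); i<j, swap → 11 6 6 11 11 11 11 11
j→4 (A[4]=11≤11), i→3 (A[3]=11≥11); i<j, swap → 11 6 6 11 11 11 11 11
j→3, i→4; i≥j, return j=3. A = 11 6 6 11 11 11 11 11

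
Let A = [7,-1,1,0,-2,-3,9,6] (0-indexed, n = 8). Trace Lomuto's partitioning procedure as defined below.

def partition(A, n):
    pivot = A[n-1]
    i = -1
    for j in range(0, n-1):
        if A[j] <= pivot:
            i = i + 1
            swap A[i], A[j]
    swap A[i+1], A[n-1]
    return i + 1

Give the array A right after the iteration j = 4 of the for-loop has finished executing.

[-1,1,0,-2,7,-3,9,6]

pivot=6, i=-1
j=0: 7>6, skip
j=1: -1≤6, i=0, swap(0,1) ⇒ [-1,7,1,0,-2,-3,9,6]
j=2: 1≤6, i=1, swap(1,2) ⇒ [-1,1,7,0,-2,-3,9,6]
j=3: 0≤6, i=2, swap(2,3) ⇒ [-1,1,0,7,-2,-3,9,6]
j=4: -2≤6, i=3, swap(3,4) ⇒ [-1,1,0,-2,7,-3,9,6]
(after j=4) A = [-1,1,0,-2,7,-3,9,6]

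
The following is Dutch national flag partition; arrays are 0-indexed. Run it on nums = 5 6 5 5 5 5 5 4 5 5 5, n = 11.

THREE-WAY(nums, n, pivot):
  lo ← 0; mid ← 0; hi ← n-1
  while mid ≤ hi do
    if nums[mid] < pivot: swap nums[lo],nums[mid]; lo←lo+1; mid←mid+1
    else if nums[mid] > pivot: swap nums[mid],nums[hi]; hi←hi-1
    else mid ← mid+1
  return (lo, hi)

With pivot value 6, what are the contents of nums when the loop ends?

pivot = 6; lo=0, mid=0, hi=10
nums[mid]=5<6: swap nums[0],nums[0]; lo=1,mid=1 → 5 6 5 5 5 5 5 4 5 5 5
nums[mid]=6=6: mid=2
nums[mid]=5<6: swap nums[1],nums[2]; lo=2,mid=3 → 5 5 6 5 5 5 5 4 5 5 5
nums[mid]=5<6: swap nums[2],nums[3]; lo=3,mid=4 → 5 5 5 6 5 5 5 4 5 5 5
nums[mid]=5<6: swap nums[3],nums[4]; lo=4,mid=5 → 5 5 5 5 6 5 5 4 5 5 5
nums[mid]=5<6: swap nums[4],nums[5]; lo=5,mid=6 → 5 5 5 5 5 6 5 4 5 5 5
nums[mid]=5<6: swap nums[5],nums[6]; lo=6,mid=7 → 5 5 5 5 5 5 6 4 5 5 5
nums[mid]=4<6: swap nums[6],nums[7]; lo=7,mid=8 → 5 5 5 5 5 5 4 6 5 5 5
nums[mid]=5<6: swap nums[7],nums[8]; lo=8,mid=9 → 5 5 5 5 5 5 4 5 6 5 5
nums[mid]=5<6: swap nums[8],nums[9]; lo=9,mid=10 → 5 5 5 5 5 5 4 5 5 6 5
nums[mid]=5<6: swap nums[9],nums[10]; lo=10,mid=11 → 5 5 5 5 5 5 4 5 5 5 6
end: lo=10, hi=10; nums = 5 5 5 5 5 5 4 5 5 5 6

5 5 5 5 5 5 4 5 5 5 6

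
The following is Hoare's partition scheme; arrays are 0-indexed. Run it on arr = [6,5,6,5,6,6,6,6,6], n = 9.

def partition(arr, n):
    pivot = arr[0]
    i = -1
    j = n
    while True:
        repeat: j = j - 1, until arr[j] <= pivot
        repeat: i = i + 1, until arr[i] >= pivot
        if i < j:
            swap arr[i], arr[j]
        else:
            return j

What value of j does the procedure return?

5

pivot=6
j stops at 8 (6), i stops at 0 (6); swap ⇒ [6,5,6,5,6,6,6,6,6]
j stops at 7 (6), i stops at 2 (6); swap ⇒ [6,5,6,5,6,6,6,6,6]
j stops at 6 (6), i stops at 4 (6); swap ⇒ [6,5,6,5,6,6,6,6,6]
j stops at 5, i stops at 5; i≥j ⇒ return 5. arr=[6,5,6,5,6,6,6,6,6]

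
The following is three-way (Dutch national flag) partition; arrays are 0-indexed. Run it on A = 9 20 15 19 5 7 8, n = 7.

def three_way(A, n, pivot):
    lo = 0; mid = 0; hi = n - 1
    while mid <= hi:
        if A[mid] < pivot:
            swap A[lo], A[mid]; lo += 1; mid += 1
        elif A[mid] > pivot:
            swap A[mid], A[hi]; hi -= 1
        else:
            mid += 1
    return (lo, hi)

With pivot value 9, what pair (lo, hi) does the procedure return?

(3, 3)

pivot = 9; lo=0, mid=0, hi=6
A[mid]=9=9: mid=1
A[mid]=20>9: swap A[1],A[6]; hi=5 → 9 8 15 19 5 7 20
A[mid]=8<9: swap A[0],A[1]; lo=1,mid=2 → 8 9 15 19 5 7 20
A[mid]=15>9: swap A[2],A[5]; hi=4 → 8 9 7 19 5 15 20
A[mid]=7<9: swap A[1],A[2]; lo=2,mid=3 → 8 7 9 19 5 15 20
A[mid]=19>9: swap A[3],A[4]; hi=3 → 8 7 9 5 19 15 20
A[mid]=5<9: swap A[2],A[3]; lo=3,mid=4 → 8 7 5 9 19 15 20
end: lo=3, hi=3; A = 8 7 5 9 19 15 20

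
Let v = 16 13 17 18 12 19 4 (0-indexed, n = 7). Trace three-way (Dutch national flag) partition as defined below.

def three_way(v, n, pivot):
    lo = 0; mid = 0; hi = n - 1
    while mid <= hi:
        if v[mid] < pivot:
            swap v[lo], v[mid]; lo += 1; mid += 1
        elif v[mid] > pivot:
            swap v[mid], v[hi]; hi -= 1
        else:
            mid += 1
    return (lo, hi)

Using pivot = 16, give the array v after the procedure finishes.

13 4 12 16 19 18 17

lo=0 mid=0 hi=6
16=16: mid=1
13<16: swap(0,1), lo=1 mid=2 ⇒ 13 16 17 18 12 19 4
17>16: swap(2,6), hi=5 ⇒ 13 16 4 18 12 19 17
4<16: swap(1,2), lo=2 mid=3 ⇒ 13 4 16 18 12 19 17
18>16: swap(3,5), hi=4 ⇒ 13 4 16 19 12 18 17
19>16: swap(3,4), hi=3 ⇒ 13 4 16 12 19 18 17
12<16: swap(2,3), lo=3 mid=4 ⇒ 13 4 12 16 19 18 17
done. lo=3 hi=3; v=13 4 12 16 19 18 17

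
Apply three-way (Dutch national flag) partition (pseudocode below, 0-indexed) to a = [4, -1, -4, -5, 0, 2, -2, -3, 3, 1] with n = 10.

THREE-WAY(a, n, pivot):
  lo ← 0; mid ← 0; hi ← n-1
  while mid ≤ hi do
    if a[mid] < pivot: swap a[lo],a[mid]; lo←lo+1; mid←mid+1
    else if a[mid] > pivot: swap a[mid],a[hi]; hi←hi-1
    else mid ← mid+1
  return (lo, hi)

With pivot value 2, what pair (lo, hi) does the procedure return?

pivot = 2; lo=0, mid=0, hi=9
a[mid]=4>2: swap a[0],a[9]; hi=8 → [1, -1, -4, -5, 0, 2, -2, -3, 3, 4]
a[mid]=1<2: swap a[0],a[0]; lo=1,mid=1 → [1, -1, -4, -5, 0, 2, -2, -3, 3, 4]
a[mid]=-1<2: swap a[1],a[1]; lo=2,mid=2 → [1, -1, -4, -5, 0, 2, -2, -3, 3, 4]
a[mid]=-4<2: swap a[2],a[2]; lo=3,mid=3 → [1, -1, -4, -5, 0, 2, -2, -3, 3, 4]
a[mid]=-5<2: swap a[3],a[3]; lo=4,mid=4 → [1, -1, -4, -5, 0, 2, -2, -3, 3, 4]
a[mid]=0<2: swap a[4],a[4]; lo=5,mid=5 → [1, -1, -4, -5, 0, 2, -2, -3, 3, 4]
a[mid]=2=2: mid=6
a[mid]=-2<2: swap a[5],a[6]; lo=6,mid=7 → [1, -1, -4, -5, 0, -2, 2, -3, 3, 4]
a[mid]=-3<2: swap a[6],a[7]; lo=7,mid=8 → [1, -1, -4, -5, 0, -2, -3, 2, 3, 4]
a[mid]=3>2: swap a[8],a[8]; hi=7 → [1, -1, -4, -5, 0, -2, -3, 2, 3, 4]
end: lo=7, hi=7; a = [1, -1, -4, -5, 0, -2, -3, 2, 3, 4]

(7, 7)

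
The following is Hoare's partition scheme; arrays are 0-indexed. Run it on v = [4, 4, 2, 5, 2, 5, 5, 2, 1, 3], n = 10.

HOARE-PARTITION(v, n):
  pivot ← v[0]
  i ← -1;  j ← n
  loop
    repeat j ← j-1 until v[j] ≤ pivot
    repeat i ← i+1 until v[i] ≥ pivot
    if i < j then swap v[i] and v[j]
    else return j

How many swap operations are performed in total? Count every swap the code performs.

3

pivot = v[0] = 4; i = -1, j = 10
j→9 (v[9]=3≤4), i→0 (v[0]=4≥4); i<j, swap → [3, 4, 2, 5, 2, 5, 5, 2, 1, 4]
j→8 (v[8]=1≤4), i→1 (v[1]=4≥4); i<j, swap → [3, 1, 2, 5, 2, 5, 5, 2, 4, 4]
j→7 (v[7]=2≤4), i→3 (v[3]=5≥4); i<j, swap → [3, 1, 2, 2, 2, 5, 5, 5, 4, 4]
j→4, i→5; i≥j, return j=4. v = [3, 1, 2, 2, 2, 5, 5, 5, 4, 4]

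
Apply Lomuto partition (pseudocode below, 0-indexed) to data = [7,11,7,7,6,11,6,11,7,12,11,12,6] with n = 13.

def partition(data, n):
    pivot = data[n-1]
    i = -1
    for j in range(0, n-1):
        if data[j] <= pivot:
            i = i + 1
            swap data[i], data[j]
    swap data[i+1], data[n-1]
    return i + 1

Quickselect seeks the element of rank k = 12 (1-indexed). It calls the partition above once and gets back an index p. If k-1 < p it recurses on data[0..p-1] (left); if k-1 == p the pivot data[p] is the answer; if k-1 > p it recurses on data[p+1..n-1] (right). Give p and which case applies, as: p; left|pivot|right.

2; right

pivot = data[12] = 6; i = -1
j=0: data[0]=7 > 6 → no swap
j=1: data[1]=11 > 6 → no swap
j=2: data[2]=7 > 6 → no swap
j=3: data[3]=7 > 6 → no swap
j=4: data[4]=6 ≤ 6 → i=0, swap data[0],data[4] → [6,11,7,7,7,11,6,11,7,12,11,12,6]
j=5: data[5]=11 > 6 → no swap
j=6: data[6]=6 ≤ 6 → i=1, swap data[1],data[6] → [6,6,7,7,7,11,11,11,7,12,11,12,6]
j=7: data[7]=11 > 6 → no swap
j=8: data[8]=7 > 6 → no swap
j=9: data[9]=12 > 6 → no swap
j=10: data[10]=11 > 6 → no swap
j=11: data[11]=12 > 6 → no swap
final swap data[2],data[12] → [6,6,6,7,7,11,11,11,7,12,11,12,7]; return 2
p = 2; k-1 = 11 > 2 ⇒ right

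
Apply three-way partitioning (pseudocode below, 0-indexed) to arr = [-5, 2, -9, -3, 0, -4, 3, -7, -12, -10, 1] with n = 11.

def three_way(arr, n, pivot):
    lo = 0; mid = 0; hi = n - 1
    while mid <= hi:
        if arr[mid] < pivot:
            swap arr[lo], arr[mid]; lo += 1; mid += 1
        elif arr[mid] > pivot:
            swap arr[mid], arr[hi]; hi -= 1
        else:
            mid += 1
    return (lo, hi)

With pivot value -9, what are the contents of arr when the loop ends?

[-10, -12, -9, 0, -4, 3, -7, -3, 2, 1, -5]

pivot = -9; lo=0, mid=0, hi=10
arr[mid]=-5>-9: swap arr[0],arr[10]; hi=9 → [1, 2, -9, -3, 0, -4, 3, -7, -12, -10, -5]
arr[mid]=1>-9: swap arr[0],arr[9]; hi=8 → [-10, 2, -9, -3, 0, -4, 3, -7, -12, 1, -5]
arr[mid]=-10<-9: swap arr[0],arr[0]; lo=1,mid=1 → [-10, 2, -9, -3, 0, -4, 3, -7, -12, 1, -5]
arr[mid]=2>-9: swap arr[1],arr[8]; hi=7 → [-10, -12, -9, -3, 0, -4, 3, -7, 2, 1, -5]
arr[mid]=-12<-9: swap arr[1],arr[1]; lo=2,mid=2 → [-10, -12, -9, -3, 0, -4, 3, -7, 2, 1, -5]
arr[mid]=-9=-9: mid=3
arr[mid]=-3>-9: swap arr[3],arr[7]; hi=6 → [-10, -12, -9, -7, 0, -4, 3, -3, 2, 1, -5]
arr[mid]=-7>-9: swap arr[3],arr[6]; hi=5 → [-10, -12, -9, 3, 0, -4, -7, -3, 2, 1, -5]
arr[mid]=3>-9: swap arr[3],arr[5]; hi=4 → [-10, -12, -9, -4, 0, 3, -7, -3, 2, 1, -5]
arr[mid]=-4>-9: swap arr[3],arr[4]; hi=3 → [-10, -12, -9, 0, -4, 3, -7, -3, 2, 1, -5]
arr[mid]=0>-9: swap arr[3],arr[3]; hi=2 → [-10, -12, -9, 0, -4, 3, -7, -3, 2, 1, -5]
end: lo=2, hi=2; arr = [-10, -12, -9, 0, -4, 3, -7, -3, 2, 1, -5]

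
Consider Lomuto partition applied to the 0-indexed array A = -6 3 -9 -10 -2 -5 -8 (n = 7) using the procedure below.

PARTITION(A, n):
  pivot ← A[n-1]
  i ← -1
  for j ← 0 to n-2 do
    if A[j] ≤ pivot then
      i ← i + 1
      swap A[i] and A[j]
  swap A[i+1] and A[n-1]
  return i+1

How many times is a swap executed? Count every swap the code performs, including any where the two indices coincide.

pivot=-8, i=-1
j=0: -6>-8, skip
j=1: 3>-8, skip
j=2: -9≤-8, i=0, swap(0,2) ⇒ -9 3 -6 -10 -2 -5 -8
j=3: -10≤-8, i=1, swap(1,3) ⇒ -9 -10 -6 3 -2 -5 -8
j=4: -2>-8, skip
j=5: -5>-8, skip
swap(2,6) ⇒ -9 -10 -8 3 -2 -5 -6; return 2

3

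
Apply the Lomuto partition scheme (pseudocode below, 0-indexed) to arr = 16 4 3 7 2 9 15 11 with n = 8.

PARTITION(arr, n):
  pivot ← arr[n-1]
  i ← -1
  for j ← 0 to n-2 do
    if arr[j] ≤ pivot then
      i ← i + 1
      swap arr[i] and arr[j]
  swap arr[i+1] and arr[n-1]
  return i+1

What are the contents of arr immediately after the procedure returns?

pivot = arr[7] = 11; i = -1
j=0: arr[0]=16 > 11 → no swap
j=1: arr[1]=4 ≤ 11 → i=0, swap arr[0],arr[1] → 4 16 3 7 2 9 15 11
j=2: arr[2]=3 ≤ 11 → i=1, swap arr[1],arr[2] → 4 3 16 7 2 9 15 11
j=3: arr[3]=7 ≤ 11 → i=2, swap arr[2],arr[3] → 4 3 7 16 2 9 15 11
j=4: arr[4]=2 ≤ 11 → i=3, swap arr[3],arr[4] → 4 3 7 2 16 9 15 11
j=5: arr[5]=9 ≤ 11 → i=4, swap arr[4],arr[5] → 4 3 7 2 9 16 15 11
j=6: arr[6]=15 > 11 → no swap
final swap arr[5],arr[7] → 4 3 7 2 9 11 15 16; return 5

4 3 7 2 9 11 15 16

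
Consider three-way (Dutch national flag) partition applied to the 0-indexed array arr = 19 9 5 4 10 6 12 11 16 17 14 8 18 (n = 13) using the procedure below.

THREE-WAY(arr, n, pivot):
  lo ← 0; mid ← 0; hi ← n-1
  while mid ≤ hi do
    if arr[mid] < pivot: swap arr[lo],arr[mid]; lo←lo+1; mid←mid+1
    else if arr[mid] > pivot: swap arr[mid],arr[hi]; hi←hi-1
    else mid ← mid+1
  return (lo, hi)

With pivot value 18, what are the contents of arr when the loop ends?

9 5 4 10 6 12 11 16 17 14 8 18 19

pivot = 18; lo=0, mid=0, hi=12
arr[mid]=19>18: swap arr[0],arr[12]; hi=11 → 18 9 5 4 10 6 12 11 16 17 14 8 19
arr[mid]=18=18: mid=1
arr[mid]=9<18: swap arr[0],arr[1]; lo=1,mid=2 → 9 18 5 4 10 6 12 11 16 17 14 8 19
arr[mid]=5<18: swap arr[1],arr[2]; lo=2,mid=3 → 9 5 18 4 10 6 12 11 16 17 14 8 19
arr[mid]=4<18: swap arr[2],arr[3]; lo=3,mid=4 → 9 5 4 18 10 6 12 11 16 17 14 8 19
arr[mid]=10<18: swap arr[3],arr[4]; lo=4,mid=5 → 9 5 4 10 18 6 12 11 16 17 14 8 19
arr[mid]=6<18: swap arr[4],arr[5]; lo=5,mid=6 → 9 5 4 10 6 18 12 11 16 17 14 8 19
arr[mid]=12<18: swap arr[5],arr[6]; lo=6,mid=7 → 9 5 4 10 6 12 18 11 16 17 14 8 19
arr[mid]=11<18: swap arr[6],arr[7]; lo=7,mid=8 → 9 5 4 10 6 12 11 18 16 17 14 8 19
arr[mid]=16<18: swap arr[7],arr[8]; lo=8,mid=9 → 9 5 4 10 6 12 11 16 18 17 14 8 19
arr[mid]=17<18: swap arr[8],arr[9]; lo=9,mid=10 → 9 5 4 10 6 12 11 16 17 18 14 8 19
arr[mid]=14<18: swap arr[9],arr[10]; lo=10,mid=11 → 9 5 4 10 6 12 11 16 17 14 18 8 19
arr[mid]=8<18: swap arr[10],arr[11]; lo=11,mid=12 → 9 5 4 10 6 12 11 16 17 14 8 18 19
end: lo=11, hi=11; arr = 9 5 4 10 6 12 11 16 17 14 8 18 19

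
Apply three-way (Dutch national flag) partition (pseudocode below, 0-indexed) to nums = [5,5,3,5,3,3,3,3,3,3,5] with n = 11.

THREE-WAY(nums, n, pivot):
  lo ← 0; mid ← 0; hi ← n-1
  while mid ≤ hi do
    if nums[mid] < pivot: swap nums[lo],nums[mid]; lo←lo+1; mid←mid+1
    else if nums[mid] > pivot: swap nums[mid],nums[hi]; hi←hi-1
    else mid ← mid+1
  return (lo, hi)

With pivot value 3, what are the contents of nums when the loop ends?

[3,3,3,3,3,3,3,5,5,5,5]

pivot = 3; lo=0, mid=0, hi=10
nums[mid]=5>3: swap nums[0],nums[10]; hi=9 → [5,5,3,5,3,3,3,3,3,3,5]
nums[mid]=5>3: swap nums[0],nums[9]; hi=8 → [3,5,3,5,3,3,3,3,3,5,5]
nums[mid]=3=3: mid=1
nums[mid]=5>3: swap nums[1],nums[8]; hi=7 → [3,3,3,5,3,3,3,3,5,5,5]
nums[mid]=3=3: mid=2
nums[mid]=3=3: mid=3
nums[mid]=5>3: swap nums[3],nums[7]; hi=6 → [3,3,3,3,3,3,3,5,5,5,5]
nums[mid]=3=3: mid=4
nums[mid]=3=3: mid=5
nums[mid]=3=3: mid=6
nums[mid]=3=3: mid=7
end: lo=0, hi=6; nums = [3,3,3,3,3,3,3,5,5,5,5]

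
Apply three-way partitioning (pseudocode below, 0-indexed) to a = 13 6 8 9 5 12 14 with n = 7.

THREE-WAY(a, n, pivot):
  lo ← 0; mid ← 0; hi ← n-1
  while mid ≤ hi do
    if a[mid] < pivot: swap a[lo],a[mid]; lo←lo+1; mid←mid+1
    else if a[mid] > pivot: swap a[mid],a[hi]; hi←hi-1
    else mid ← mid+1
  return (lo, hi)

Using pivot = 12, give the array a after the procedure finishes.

pivot = 12; lo=0, mid=0, hi=6
a[mid]=13>12: swap a[0],a[6]; hi=5 → 14 6 8 9 5 12 13
a[mid]=14>12: swap a[0],a[5]; hi=4 → 12 6 8 9 5 14 13
a[mid]=12=12: mid=1
a[mid]=6<12: swap a[0],a[1]; lo=1,mid=2 → 6 12 8 9 5 14 13
a[mid]=8<12: swap a[1],a[2]; lo=2,mid=3 → 6 8 12 9 5 14 13
a[mid]=9<12: swap a[2],a[3]; lo=3,mid=4 → 6 8 9 12 5 14 13
a[mid]=5<12: swap a[3],a[4]; lo=4,mid=5 → 6 8 9 5 12 14 13
end: lo=4, hi=4; a = 6 8 9 5 12 14 13

6 8 9 5 12 14 13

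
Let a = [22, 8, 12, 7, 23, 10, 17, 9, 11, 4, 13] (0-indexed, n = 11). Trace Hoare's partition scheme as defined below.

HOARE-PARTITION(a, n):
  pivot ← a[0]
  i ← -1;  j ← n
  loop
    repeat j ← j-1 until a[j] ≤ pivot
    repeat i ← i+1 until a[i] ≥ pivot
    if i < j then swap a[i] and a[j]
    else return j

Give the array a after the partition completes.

pivot = a[0] = 22; i = -1, j = 11
j→10 (a[10]=13≤22), i→0 (a[0]=22≥22); i<j, swap → [13, 8, 12, 7, 23, 10, 17, 9, 11, 4, 22]
j→9 (a[9]=4≤22), i→4 (a[4]=23≥22); i<j, swap → [13, 8, 12, 7, 4, 10, 17, 9, 11, 23, 22]
j→8, i→9; i≥j, return j=8. a = [13, 8, 12, 7, 4, 10, 17, 9, 11, 23, 22]

[13, 8, 12, 7, 4, 10, 17, 9, 11, 23, 22]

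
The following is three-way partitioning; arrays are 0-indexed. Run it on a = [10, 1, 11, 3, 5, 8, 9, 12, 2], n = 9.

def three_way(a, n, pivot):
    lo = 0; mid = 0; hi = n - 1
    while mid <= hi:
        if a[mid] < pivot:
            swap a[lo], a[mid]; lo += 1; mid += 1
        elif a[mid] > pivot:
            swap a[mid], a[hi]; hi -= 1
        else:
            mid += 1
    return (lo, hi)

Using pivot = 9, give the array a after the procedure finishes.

pivot = 9; lo=0, mid=0, hi=8
a[mid]=10>9: swap a[0],a[8]; hi=7 → [2, 1, 11, 3, 5, 8, 9, 12, 10]
a[mid]=2<9: swap a[0],a[0]; lo=1,mid=1 → [2, 1, 11, 3, 5, 8, 9, 12, 10]
a[mid]=1<9: swap a[1],a[1]; lo=2,mid=2 → [2, 1, 11, 3, 5, 8, 9, 12, 10]
a[mid]=11>9: swap a[2],a[7]; hi=6 → [2, 1, 12, 3, 5, 8, 9, 11, 10]
a[mid]=12>9: swap a[2],a[6]; hi=5 → [2, 1, 9, 3, 5, 8, 12, 11, 10]
a[mid]=9=9: mid=3
a[mid]=3<9: swap a[2],a[3]; lo=3,mid=4 → [2, 1, 3, 9, 5, 8, 12, 11, 10]
a[mid]=5<9: swap a[3],a[4]; lo=4,mid=5 → [2, 1, 3, 5, 9, 8, 12, 11, 10]
a[mid]=8<9: swap a[4],a[5]; lo=5,mid=6 → [2, 1, 3, 5, 8, 9, 12, 11, 10]
end: lo=5, hi=5; a = [2, 1, 3, 5, 8, 9, 12, 11, 10]

[2, 1, 3, 5, 8, 9, 12, 11, 10]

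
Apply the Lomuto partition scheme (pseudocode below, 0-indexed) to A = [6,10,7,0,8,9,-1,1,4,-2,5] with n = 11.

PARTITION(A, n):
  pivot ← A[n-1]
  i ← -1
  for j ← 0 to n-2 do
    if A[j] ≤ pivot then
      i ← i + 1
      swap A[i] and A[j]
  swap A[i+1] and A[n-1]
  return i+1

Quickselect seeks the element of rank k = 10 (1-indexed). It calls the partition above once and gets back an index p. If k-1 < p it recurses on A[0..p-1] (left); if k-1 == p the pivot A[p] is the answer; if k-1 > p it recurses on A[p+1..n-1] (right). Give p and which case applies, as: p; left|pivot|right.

5; right

pivot=5, i=-1
j=0: 6>5, skip
j=1: 10>5, skip
j=2: 7>5, skip
j=3: 0≤5, i=0, swap(0,3) ⇒ [0,10,7,6,8,9,-1,1,4,-2,5]
j=4: 8>5, skip
j=5: 9>5, skip
j=6: -1≤5, i=1, swap(1,6) ⇒ [0,-1,7,6,8,9,10,1,4,-2,5]
j=7: 1≤5, i=2, swap(2,7) ⇒ [0,-1,1,6,8,9,10,7,4,-2,5]
j=8: 4≤5, i=3, swap(3,8) ⇒ [0,-1,1,4,8,9,10,7,6,-2,5]
j=9: -2≤5, i=4, swap(4,9) ⇒ [0,-1,1,4,-2,9,10,7,6,8,5]
swap(5,10) ⇒ [0,-1,1,4,-2,5,10,7,6,8,9]; return 5
p = 5; k-1 = 9 > 5 ⇒ right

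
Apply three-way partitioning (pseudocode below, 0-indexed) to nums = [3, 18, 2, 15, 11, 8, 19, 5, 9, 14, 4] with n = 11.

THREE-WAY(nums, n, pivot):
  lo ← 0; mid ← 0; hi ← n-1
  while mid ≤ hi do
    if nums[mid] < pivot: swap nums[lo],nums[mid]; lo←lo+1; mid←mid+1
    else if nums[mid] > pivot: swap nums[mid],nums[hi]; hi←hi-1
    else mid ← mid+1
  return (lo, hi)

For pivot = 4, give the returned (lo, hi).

(2, 2)

lo=0 mid=0 hi=10
3<4: swap(0,0), lo=1 mid=1 ⇒ [3, 18, 2, 15, 11, 8, 19, 5, 9, 14, 4]
18>4: swap(1,10), hi=9 ⇒ [3, 4, 2, 15, 11, 8, 19, 5, 9, 14, 18]
4=4: mid=2
2<4: swap(1,2), lo=2 mid=3 ⇒ [3, 2, 4, 15, 11, 8, 19, 5, 9, 14, 18]
15>4: swap(3,9), hi=8 ⇒ [3, 2, 4, 14, 11, 8, 19, 5, 9, 15, 18]
14>4: swap(3,8), hi=7 ⇒ [3, 2, 4, 9, 11, 8, 19, 5, 14, 15, 18]
9>4: swap(3,7), hi=6 ⇒ [3, 2, 4, 5, 11, 8, 19, 9, 14, 15, 18]
5>4: swap(3,6), hi=5 ⇒ [3, 2, 4, 19, 11, 8, 5, 9, 14, 15, 18]
19>4: swap(3,5), hi=4 ⇒ [3, 2, 4, 8, 11, 19, 5, 9, 14, 15, 18]
8>4: swap(3,4), hi=3 ⇒ [3, 2, 4, 11, 8, 19, 5, 9, 14, 15, 18]
11>4: swap(3,3), hi=2 ⇒ [3, 2, 4, 11, 8, 19, 5, 9, 14, 15, 18]
done. lo=2 hi=2; nums=[3, 2, 4, 11, 8, 19, 5, 9, 14, 15, 18]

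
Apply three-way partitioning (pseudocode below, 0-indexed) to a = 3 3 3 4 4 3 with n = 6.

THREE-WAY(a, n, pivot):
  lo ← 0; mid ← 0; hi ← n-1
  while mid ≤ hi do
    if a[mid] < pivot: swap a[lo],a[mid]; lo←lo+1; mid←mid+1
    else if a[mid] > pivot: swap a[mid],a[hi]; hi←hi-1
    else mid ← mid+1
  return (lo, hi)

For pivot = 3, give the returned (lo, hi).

pivot = 3; lo=0, mid=0, hi=5
a[mid]=3=3: mid=1
a[mid]=3=3: mid=2
a[mid]=3=3: mid=3
a[mid]=4>3: swap a[3],a[5]; hi=4 → 3 3 3 3 4 4
a[mid]=3=3: mid=4
a[mid]=4>3: swap a[4],a[4]; hi=3 → 3 3 3 3 4 4
end: lo=0, hi=3; a = 3 3 3 3 4 4

(0, 3)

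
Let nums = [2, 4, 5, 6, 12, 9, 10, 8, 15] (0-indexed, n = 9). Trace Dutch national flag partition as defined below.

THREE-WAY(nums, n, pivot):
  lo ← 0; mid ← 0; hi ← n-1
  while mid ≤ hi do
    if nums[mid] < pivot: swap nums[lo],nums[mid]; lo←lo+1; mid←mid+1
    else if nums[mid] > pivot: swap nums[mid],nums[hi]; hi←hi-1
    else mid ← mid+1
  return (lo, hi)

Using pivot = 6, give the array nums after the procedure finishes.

pivot = 6; lo=0, mid=0, hi=8
nums[mid]=2<6: swap nums[0],nums[0]; lo=1,mid=1 → [2, 4, 5, 6, 12, 9, 10, 8, 15]
nums[mid]=4<6: swap nums[1],nums[1]; lo=2,mid=2 → [2, 4, 5, 6, 12, 9, 10, 8, 15]
nums[mid]=5<6: swap nums[2],nums[2]; lo=3,mid=3 → [2, 4, 5, 6, 12, 9, 10, 8, 15]
nums[mid]=6=6: mid=4
nums[mid]=12>6: swap nums[4],nums[8]; hi=7 → [2, 4, 5, 6, 15, 9, 10, 8, 12]
nums[mid]=15>6: swap nums[4],nums[7]; hi=6 → [2, 4, 5, 6, 8, 9, 10, 15, 12]
nums[mid]=8>6: swap nums[4],nums[6]; hi=5 → [2, 4, 5, 6, 10, 9, 8, 15, 12]
nums[mid]=10>6: swap nums[4],nums[5]; hi=4 → [2, 4, 5, 6, 9, 10, 8, 15, 12]
nums[mid]=9>6: swap nums[4],nums[4]; hi=3 → [2, 4, 5, 6, 9, 10, 8, 15, 12]
end: lo=3, hi=3; nums = [2, 4, 5, 6, 9, 10, 8, 15, 12]

[2, 4, 5, 6, 9, 10, 8, 15, 12]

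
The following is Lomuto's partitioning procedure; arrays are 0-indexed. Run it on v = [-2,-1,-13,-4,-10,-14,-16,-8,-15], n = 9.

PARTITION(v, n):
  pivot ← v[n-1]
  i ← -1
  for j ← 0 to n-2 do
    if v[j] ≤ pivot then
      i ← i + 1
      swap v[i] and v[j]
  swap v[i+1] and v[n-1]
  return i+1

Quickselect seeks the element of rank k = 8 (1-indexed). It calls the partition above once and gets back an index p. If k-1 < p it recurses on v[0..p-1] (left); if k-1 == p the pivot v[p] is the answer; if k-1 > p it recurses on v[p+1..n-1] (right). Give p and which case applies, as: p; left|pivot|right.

1; right

pivot=-15, i=-1
j=0: -2>-15, skip
j=1: -1>-15, skip
j=2: -13>-15, skip
j=3: -4>-15, skip
j=4: -10>-15, skip
j=5: -14>-15, skip
j=6: -16≤-15, i=0, swap(0,6) ⇒ [-16,-1,-13,-4,-10,-14,-2,-8,-15]
j=7: -8>-15, skip
swap(1,8) ⇒ [-16,-15,-13,-4,-10,-14,-2,-8,-1]; return 1
p = 1; k-1 = 7 > 1 ⇒ right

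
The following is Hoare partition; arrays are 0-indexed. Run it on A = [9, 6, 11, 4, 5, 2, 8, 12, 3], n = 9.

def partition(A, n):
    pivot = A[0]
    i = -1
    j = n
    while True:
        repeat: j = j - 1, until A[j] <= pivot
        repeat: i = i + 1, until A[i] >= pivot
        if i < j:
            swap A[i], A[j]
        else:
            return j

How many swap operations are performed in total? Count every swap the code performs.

pivot=9
j stops at 8 (3), i stops at 0 (9); swap ⇒ [3, 6, 11, 4, 5, 2, 8, 12, 9]
j stops at 6 (8), i stops at 2 (11); swap ⇒ [3, 6, 8, 4, 5, 2, 11, 12, 9]
j stops at 5, i stops at 6; i≥j ⇒ return 5. A=[3, 6, 8, 4, 5, 2, 11, 12, 9]

2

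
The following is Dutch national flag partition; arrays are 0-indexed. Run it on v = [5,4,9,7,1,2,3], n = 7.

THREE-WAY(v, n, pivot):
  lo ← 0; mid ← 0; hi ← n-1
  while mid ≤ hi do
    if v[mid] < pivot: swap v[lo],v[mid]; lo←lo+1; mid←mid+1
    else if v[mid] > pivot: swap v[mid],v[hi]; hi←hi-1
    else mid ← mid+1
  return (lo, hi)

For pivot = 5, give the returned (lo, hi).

(4, 4)

lo=0 mid=0 hi=6
5=5: mid=1
4<5: swap(0,1), lo=1 mid=2 ⇒ [4,5,9,7,1,2,3]
9>5: swap(2,6), hi=5 ⇒ [4,5,3,7,1,2,9]
3<5: swap(1,2), lo=2 mid=3 ⇒ [4,3,5,7,1,2,9]
7>5: swap(3,5), hi=4 ⇒ [4,3,5,2,1,7,9]
2<5: swap(2,3), lo=3 mid=4 ⇒ [4,3,2,5,1,7,9]
1<5: swap(3,4), lo=4 mid=5 ⇒ [4,3,2,1,5,7,9]
done. lo=4 hi=4; v=[4,3,2,1,5,7,9]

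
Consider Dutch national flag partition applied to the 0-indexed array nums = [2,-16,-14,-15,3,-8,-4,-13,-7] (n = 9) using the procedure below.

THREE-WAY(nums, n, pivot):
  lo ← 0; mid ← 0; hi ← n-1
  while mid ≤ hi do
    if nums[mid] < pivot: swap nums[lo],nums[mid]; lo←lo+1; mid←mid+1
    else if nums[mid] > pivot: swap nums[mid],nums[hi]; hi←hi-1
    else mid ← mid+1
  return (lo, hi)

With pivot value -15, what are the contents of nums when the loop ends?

[-16,-15,-14,3,-8,-4,-13,-7,2]

lo=0 mid=0 hi=8
2>-15: swap(0,8), hi=7 ⇒ [-7,-16,-14,-15,3,-8,-4,-13,2]
-7>-15: swap(0,7), hi=6 ⇒ [-13,-16,-14,-15,3,-8,-4,-7,2]
-13>-15: swap(0,6), hi=5 ⇒ [-4,-16,-14,-15,3,-8,-13,-7,2]
-4>-15: swap(0,5), hi=4 ⇒ [-8,-16,-14,-15,3,-4,-13,-7,2]
-8>-15: swap(0,4), hi=3 ⇒ [3,-16,-14,-15,-8,-4,-13,-7,2]
3>-15: swap(0,3), hi=2 ⇒ [-15,-16,-14,3,-8,-4,-13,-7,2]
-15=-15: mid=1
-16<-15: swap(0,1), lo=1 mid=2 ⇒ [-16,-15,-14,3,-8,-4,-13,-7,2]
-14>-15: swap(2,2), hi=1 ⇒ [-16,-15,-14,3,-8,-4,-13,-7,2]
done. lo=1 hi=1; nums=[-16,-15,-14,3,-8,-4,-13,-7,2]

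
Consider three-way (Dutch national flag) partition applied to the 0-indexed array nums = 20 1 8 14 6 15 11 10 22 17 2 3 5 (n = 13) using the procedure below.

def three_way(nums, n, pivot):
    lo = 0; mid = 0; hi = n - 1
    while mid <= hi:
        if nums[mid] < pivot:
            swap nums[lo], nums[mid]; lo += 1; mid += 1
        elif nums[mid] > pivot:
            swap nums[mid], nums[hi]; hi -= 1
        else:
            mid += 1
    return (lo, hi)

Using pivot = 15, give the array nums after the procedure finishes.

5 1 8 14 6 11 10 3 2 15 17 22 20

pivot = 15; lo=0, mid=0, hi=12
nums[mid]=20>15: swap nums[0],nums[12]; hi=11 → 5 1 8 14 6 15 11 10 22 17 2 3 20
nums[mid]=5<15: swap nums[0],nums[0]; lo=1,mid=1 → 5 1 8 14 6 15 11 10 22 17 2 3 20
nums[mid]=1<15: swap nums[1],nums[1]; lo=2,mid=2 → 5 1 8 14 6 15 11 10 22 17 2 3 20
nums[mid]=8<15: swap nums[2],nums[2]; lo=3,mid=3 → 5 1 8 14 6 15 11 10 22 17 2 3 20
nums[mid]=14<15: swap nums[3],nums[3]; lo=4,mid=4 → 5 1 8 14 6 15 11 10 22 17 2 3 20
nums[mid]=6<15: swap nums[4],nums[4]; lo=5,mid=5 → 5 1 8 14 6 15 11 10 22 17 2 3 20
nums[mid]=15=15: mid=6
nums[mid]=11<15: swap nums[5],nums[6]; lo=6,mid=7 → 5 1 8 14 6 11 15 10 22 17 2 3 20
nums[mid]=10<15: swap nums[6],nums[7]; lo=7,mid=8 → 5 1 8 14 6 11 10 15 22 17 2 3 20
nums[mid]=22>15: swap nums[8],nums[11]; hi=10 → 5 1 8 14 6 11 10 15 3 17 2 22 20
nums[mid]=3<15: swap nums[7],nums[8]; lo=8,mid=9 → 5 1 8 14 6 11 10 3 15 17 2 22 20
nums[mid]=17>15: swap nums[9],nums[10]; hi=9 → 5 1 8 14 6 11 10 3 15 2 17 22 20
nums[mid]=2<15: swap nums[8],nums[9]; lo=9,mid=10 → 5 1 8 14 6 11 10 3 2 15 17 22 20
end: lo=9, hi=9; nums = 5 1 8 14 6 11 10 3 2 15 17 22 20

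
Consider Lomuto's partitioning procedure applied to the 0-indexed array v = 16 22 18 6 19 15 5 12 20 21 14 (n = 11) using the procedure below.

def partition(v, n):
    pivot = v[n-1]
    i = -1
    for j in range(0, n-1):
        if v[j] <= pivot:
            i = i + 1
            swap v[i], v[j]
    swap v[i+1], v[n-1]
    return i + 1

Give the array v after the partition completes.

pivot = v[10] = 14; i = -1
j=0: v[0]=16 > 14 → no swap
j=1: v[1]=22 > 14 → no swap
j=2: v[2]=18 > 14 → no swap
j=3: v[3]=6 ≤ 14 → i=0, swap v[0],v[3] → 6 22 18 16 19 15 5 12 20 21 14
j=4: v[4]=19 > 14 → no swap
j=5: v[5]=15 > 14 → no swap
j=6: v[6]=5 ≤ 14 → i=1, swap v[1],v[6] → 6 5 18 16 19 15 22 12 20 21 14
j=7: v[7]=12 ≤ 14 → i=2, swap v[2],v[7] → 6 5 12 16 19 15 22 18 20 21 14
j=8: v[8]=20 > 14 → no swap
j=9: v[9]=21 > 14 → no swap
final swap v[3],v[10] → 6 5 12 14 19 15 22 18 20 21 16; return 3

6 5 12 14 19 15 22 18 20 21 16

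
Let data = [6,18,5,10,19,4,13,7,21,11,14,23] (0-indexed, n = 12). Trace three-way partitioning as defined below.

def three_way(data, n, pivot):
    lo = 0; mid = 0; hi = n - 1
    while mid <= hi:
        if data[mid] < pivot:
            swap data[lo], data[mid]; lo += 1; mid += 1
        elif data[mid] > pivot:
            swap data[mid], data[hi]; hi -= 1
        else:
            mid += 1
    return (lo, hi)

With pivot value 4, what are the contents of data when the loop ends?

pivot = 4; lo=0, mid=0, hi=11
data[mid]=6>4: swap data[0],data[11]; hi=10 → [23,18,5,10,19,4,13,7,21,11,14,6]
data[mid]=23>4: swap data[0],data[10]; hi=9 → [14,18,5,10,19,4,13,7,21,11,23,6]
data[mid]=14>4: swap data[0],data[9]; hi=8 → [11,18,5,10,19,4,13,7,21,14,23,6]
data[mid]=11>4: swap data[0],data[8]; hi=7 → [21,18,5,10,19,4,13,7,11,14,23,6]
data[mid]=21>4: swap data[0],data[7]; hi=6 → [7,18,5,10,19,4,13,21,11,14,23,6]
data[mid]=7>4: swap data[0],data[6]; hi=5 → [13,18,5,10,19,4,7,21,11,14,23,6]
data[mid]=13>4: swap data[0],data[5]; hi=4 → [4,18,5,10,19,13,7,21,11,14,23,6]
data[mid]=4=4: mid=1
data[mid]=18>4: swap data[1],data[4]; hi=3 → [4,19,5,10,18,13,7,21,11,14,23,6]
data[mid]=19>4: swap data[1],data[3]; hi=2 → [4,10,5,19,18,13,7,21,11,14,23,6]
data[mid]=10>4: swap data[1],data[2]; hi=1 → [4,5,10,19,18,13,7,21,11,14,23,6]
data[mid]=5>4: swap data[1],data[1]; hi=0 → [4,5,10,19,18,13,7,21,11,14,23,6]
end: lo=0, hi=0; data = [4,5,10,19,18,13,7,21,11,14,23,6]

[4,5,10,19,18,13,7,21,11,14,23,6]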